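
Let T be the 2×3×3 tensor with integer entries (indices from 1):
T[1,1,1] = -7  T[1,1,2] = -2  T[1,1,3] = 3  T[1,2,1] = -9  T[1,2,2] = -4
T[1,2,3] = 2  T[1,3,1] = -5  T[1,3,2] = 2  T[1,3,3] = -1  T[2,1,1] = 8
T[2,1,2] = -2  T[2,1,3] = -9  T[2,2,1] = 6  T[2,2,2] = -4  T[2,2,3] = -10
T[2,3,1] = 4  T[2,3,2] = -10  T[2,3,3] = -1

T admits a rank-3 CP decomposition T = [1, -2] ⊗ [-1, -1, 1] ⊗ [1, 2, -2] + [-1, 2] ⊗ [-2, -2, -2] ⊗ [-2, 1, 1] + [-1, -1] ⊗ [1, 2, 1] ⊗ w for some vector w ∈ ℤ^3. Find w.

Subtract the known terms from T to get the rank-1 residual R = [-1, -1] ⊗ [1, 2, 1] ⊗ w, so R[i,j,k] = a[i]·b[j]·w[k]. Pick indices with nonzero a[1]·b[1] = (-1)·(1) = -1. Only the fibre through (1,1,·) is needed: R[1,1,:] = T[1,1,:] − Σₗ aₗ[1]bₗ[1]cₗ = [-7, -2, 3] − (1)·(-1)·[1, 2, -2] − (-1)·(-2)·[-2, 1, 1] = [-2, -2, -1]. Then w[k] = R[1,1,k] / -1 for each k, giving w = [-2, -2, -1] / -1 = [2, 2, 1].

w = [2, 2, 1]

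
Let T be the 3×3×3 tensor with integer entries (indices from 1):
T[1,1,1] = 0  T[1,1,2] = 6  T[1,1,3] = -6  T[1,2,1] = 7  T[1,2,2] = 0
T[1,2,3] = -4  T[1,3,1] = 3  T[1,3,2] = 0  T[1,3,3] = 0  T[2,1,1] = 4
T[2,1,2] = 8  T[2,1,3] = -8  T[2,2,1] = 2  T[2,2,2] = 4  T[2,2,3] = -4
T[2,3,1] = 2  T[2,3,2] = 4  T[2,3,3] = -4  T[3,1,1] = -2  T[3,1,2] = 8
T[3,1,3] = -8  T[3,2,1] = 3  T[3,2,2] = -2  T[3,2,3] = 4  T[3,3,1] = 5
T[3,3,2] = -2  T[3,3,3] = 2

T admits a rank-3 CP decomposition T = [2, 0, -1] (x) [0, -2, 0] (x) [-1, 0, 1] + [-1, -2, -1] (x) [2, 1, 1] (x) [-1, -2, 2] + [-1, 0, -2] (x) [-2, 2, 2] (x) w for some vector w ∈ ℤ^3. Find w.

Subtract the known terms from T to get the rank-1 residual R = [-1, 0, -2] (x) [-2, 2, 2] (x) w, so R[i,j,k] = a[i]·b[j]·w[k]. Pick indices with nonzero a[1]·b[1] = (-1)·(-2) = 2. Only the fibre through (1,1,·) is needed: R[1,1,:] = T[1,1,:] − Σₗ aₗ[1]bₗ[1]cₗ = [0, 6, -6] − (2)·(0)·[-1, 0, 1] − (-1)·(2)·[-1, -2, 2] = [-2, 2, -2]. Then w[k] = R[1,1,k] / 2 for each k, giving w = [-2, 2, -2] / 2 = [-1, 1, -1].

w = [-1, 1, -1]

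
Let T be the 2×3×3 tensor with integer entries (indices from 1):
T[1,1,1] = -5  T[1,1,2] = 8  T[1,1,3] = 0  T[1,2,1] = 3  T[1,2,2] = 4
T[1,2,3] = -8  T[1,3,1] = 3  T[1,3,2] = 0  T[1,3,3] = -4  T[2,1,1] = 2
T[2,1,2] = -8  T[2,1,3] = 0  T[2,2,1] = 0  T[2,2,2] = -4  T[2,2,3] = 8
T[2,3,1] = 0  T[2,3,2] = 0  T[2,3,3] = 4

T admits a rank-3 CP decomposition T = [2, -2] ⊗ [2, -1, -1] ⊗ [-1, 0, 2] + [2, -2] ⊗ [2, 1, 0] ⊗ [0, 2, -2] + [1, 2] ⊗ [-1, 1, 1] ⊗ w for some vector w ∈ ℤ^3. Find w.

w = [1, 0, 0]

Subtract the known terms from T to get the rank-1 residual R = [1, 2] ⊗ [-1, 1, 1] ⊗ w, so R[i,j,k] = a[i]·b[j]·w[k]. Pick indices with nonzero a[1]·b[1] = (1)·(-1) = -1. Only the fibre through (1,1,·) is needed: R[1,1,:] = T[1,1,:] − Σₗ aₗ[1]bₗ[1]cₗ = [-5, 8, 0] − (2)·(2)·[-1, 0, 2] − (2)·(2)·[0, 2, -2] = [-1, 0, 0]. Then w[k] = R[1,1,k] / -1 for each k, giving w = [-1, 0, 0] / -1 = [1, 0, 0].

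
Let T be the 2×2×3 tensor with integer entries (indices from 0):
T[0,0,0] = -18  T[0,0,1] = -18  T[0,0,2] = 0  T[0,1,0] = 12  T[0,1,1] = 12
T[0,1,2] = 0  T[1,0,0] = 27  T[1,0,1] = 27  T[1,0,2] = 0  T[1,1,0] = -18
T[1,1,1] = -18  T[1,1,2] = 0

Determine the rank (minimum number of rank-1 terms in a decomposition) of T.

Lower bound: T ≠ 0 (e.g. T[0,0,0] = -18), so rank(T) ≥ 1.
Upper bound: the mode-1 fibre T[:,0,0] = [-18, 27] gives a = (2, -3) (primitive direction); the mode-2 fibre T[0,:,0] = [-18, 12] gives b = (3, -2); then c[k] = T[0,0,k] / (a[0]·b[0]) = [-18, -18, 0] / 6 = (-3, -3, 0).
Expanding (2, -3) (x) (3, -2) (x) (-3, -3, 0) reproduces all 12 entries of T, so T = (2, -3) (x) (3, -2) (x) (-3, -3, 0) and rank(T) ≤ 1.
These bounds meet, so rank(T) = 1.

1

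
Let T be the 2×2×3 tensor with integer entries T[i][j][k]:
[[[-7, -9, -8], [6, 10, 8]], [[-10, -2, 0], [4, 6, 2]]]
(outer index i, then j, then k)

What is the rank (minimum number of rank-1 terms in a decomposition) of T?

Lower bound: the mode-3 unfolding of T (rows indexed by k, columns by (i,j) = (0,0), (0,1), (1,0), (1,1)) is [[-7, 6, -10, 4], [-9, 10, -2, 6], [-8, 8, 0, 2]].
There the 3×3 minor on rows k ∈ {0, 1, 2}, columns (i,j) ∈ {(0,0), (0,1), (1,0)} is det [[-7, 6, -10], [-9, 10, -2], [-8, 8, 0]] = -96 ≠ 0, so this unfolding has rank ≥ 3; CP rank is at least every unfolding rank, so rank(T) ≥ 3. (Unfolding ranks only ever bound the CP rank from below — rank(T) can be strictly larger than all of them — so the matching upper bound has to come from an explicit 3-term decomposition.)
Upper bound: T is a sum of 3 rank-1 terms, T = [0, 1] ⊗ [2, -1] ⊗ [-4, 2, 2] + [1, 2] ⊗ [1, -2] ⊗ [1, -1, 0] + [2, 1] ⊗ [1, -1] ⊗ [-4, -4, -4] (written with every a and b primitive with positive leading entry and the scale carried by c; CP decompositions are not unique, and this one is verified by expanding entrywise), so rank(T) ≤ 3.
These bounds meet, so rank(T) = 3.
Check entry T[1,0,2] = 0: (1)·(2)·(2) + (2)·(1)·(0) + (1)·(1)·(-4) = 0.

3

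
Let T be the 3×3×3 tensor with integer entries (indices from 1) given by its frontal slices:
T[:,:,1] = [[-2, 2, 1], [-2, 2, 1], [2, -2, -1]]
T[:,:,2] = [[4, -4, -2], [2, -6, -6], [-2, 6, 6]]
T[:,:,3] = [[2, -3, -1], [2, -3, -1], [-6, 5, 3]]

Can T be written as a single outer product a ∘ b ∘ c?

The mode-2 unfolding of T (rows indexed by j, columns by (i,k) = (1,1), (1,2), (1,3), (2,1), (2,2), (2,3), (3,1), (3,2), (3,3)) is [[-2, 4, 2, -2, 2, 2, 2, -2, -6], [2, -4, -3, 2, -6, -3, -2, 6, 5], [1, -2, -1, 1, -6, -1, -1, 6, 3]].
There the 3×3 minor on rows j ∈ {1, 2, 3}, columns (i,k) ∈ {(1,1), (1,3), (2,2)} is det [[-2, 2, 2], [2, -3, -6], [1, -1, -6]] = -10 ≠ 0, so this unfolding has rank ≥ 3; CP rank is at least every unfolding rank, so rank(T) ≥ 3.
In particular rank(T) ≥ 3 > 1, so T is not rank-1.

No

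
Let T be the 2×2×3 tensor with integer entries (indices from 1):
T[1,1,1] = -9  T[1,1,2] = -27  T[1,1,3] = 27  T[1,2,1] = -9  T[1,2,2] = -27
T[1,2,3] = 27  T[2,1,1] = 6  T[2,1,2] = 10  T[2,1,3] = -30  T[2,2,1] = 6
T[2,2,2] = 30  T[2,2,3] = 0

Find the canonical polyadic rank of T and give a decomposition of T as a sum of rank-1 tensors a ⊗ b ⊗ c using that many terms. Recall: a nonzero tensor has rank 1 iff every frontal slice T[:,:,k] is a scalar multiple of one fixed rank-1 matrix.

Lower bound: the mode-2 unfolding of T (rows indexed by j, columns by (i,k) = (1,1), (1,2), (1,3), (2,1), (2,2), (2,3)) is [[-9, -27, 27, 6, 10, -30], [-9, -27, 27, 6, 30, 0]].
There the 2×2 minor on rows j ∈ {1, 2}, columns (i,k) ∈ {(1,1), (2,2)} is det [[-9, 10], [-9, 30]] = -180 ≠ 0, so this unfolding has rank ≥ 2; CP rank is at least every unfolding rank, so rank(T) ≥ 2. (Flattening ranks never certify an upper bound on CP rank; for that we must actually write T with 2 rank-1 terms.)
Upper bound — finding two terms. Write S_k = T[:,:,k] for the frontal slices: S₁ = [[-9, -9], [6, 6]], S₂ = [[-27, -27], [10, 30]], S₃ = [[27, 27], [-30, 0]].
If T = a₁ ⊗ b₁ ⊗ c₁ + a₂ ⊗ b₂ ⊗ c₂ then each S_k = c₁[k]·a₁b₁ᵀ + c₂[k]·a₂b₂ᵀ. S₁ and S₂ are linearly independent, so a₁b₁ᵀ and a₂b₂ᵀ must span the same plane of matrices: they are the rank-1 matrices of the form x·S₁ + y·S₂.
det(x·S₁ + y·S₂) is −180·xy − 540·y² = (-180)·(x + 3·y)(y), vanishing at (x:y) = (3:-1) and (1:0).
M₁ = 3·S₁ − S₂ = [[0, 0], [8, -12]] = 4·[0, 1][2, -3]ᵀ and M₂ = S₁ = [[-9, -9], [6, 6]] = (-3)·[3, -2][1, 1]ᵀ, so take a₁ = [0, 1], b₁ = [2, -3], a₂ = [3, -2], b₂ = [1, 1].
Each slice is an integer combination of E₁ = a₁b₁ᵀ and E₂ = a₂b₂ᵀ: S₁ = −3·E₂, S₂ = −4·E₁ − 9·E₂, S₃ = −6·E₁ + 9·E₂; reading off coefficients, c₁ = [0, -4, -6] and c₂ = [-3, -9, 9].
Hence T = [0, 1] ⊗ [2, -3] ⊗ [0, -4, -6] + [3, -2] ⊗ [1, 1] ⊗ [-3, -9, 9], so rank(T) ≤ 2.
These bounds meet, so rank(T) = 2.

rank(T) = 2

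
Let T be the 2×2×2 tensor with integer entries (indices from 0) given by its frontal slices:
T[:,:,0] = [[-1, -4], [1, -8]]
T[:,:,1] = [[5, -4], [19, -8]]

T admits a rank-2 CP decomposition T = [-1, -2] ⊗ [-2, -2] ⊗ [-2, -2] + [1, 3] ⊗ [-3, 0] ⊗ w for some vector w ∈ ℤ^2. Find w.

w = [-1, -3]

Subtract the known terms from T to get the rank-1 residual R = [1, 3] ⊗ [-3, 0] ⊗ w, so R[i,j,k] = a[i]·b[j]·w[k]. Pick indices with nonzero a[0]·b[0] = (1)·(-3) = -3. Only the fibre through (0,0,·) is needed: R[0,0,:] = T[0,0,:] − Σₗ aₗ[0]bₗ[0]cₗ = [-1, 5] − (-1)·(-2)·[-2, -2] = [3, 9]. Then w[k] = R[0,0,k] / -3 for each k, giving w = [3, 9] / -3 = [-1, -3].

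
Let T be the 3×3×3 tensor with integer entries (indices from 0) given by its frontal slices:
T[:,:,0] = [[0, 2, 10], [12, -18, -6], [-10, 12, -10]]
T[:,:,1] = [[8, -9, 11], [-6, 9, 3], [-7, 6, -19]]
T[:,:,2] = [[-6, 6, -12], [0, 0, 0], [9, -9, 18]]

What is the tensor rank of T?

2

Lower bound: the mode-2 unfolding of T (rows indexed by j, columns by (i,k) = (0,0), (0,1), (0,2), (1,0), (1,1), (1,2), (2,0), (2,1), (2,2)) is [[0, 8, -6, 12, -6, 0, -10, -7, 9], [2, -9, 6, -18, 9, 0, 12, 6, -9], [10, 11, -12, -6, 3, 0, -10, -19, 18]].
There the 2×2 minor on rows j ∈ {0, 1}, columns (i,k) ∈ {(0,0), (0,1)} is det [[0, 8], [2, -9]] = -16 ≠ 0, so this unfolding has rank ≥ 2; CP rank is at least every unfolding rank, so rank(T) ≥ 2. (Unfolding ranks only ever bound the CP rank from below — rank(T) can be strictly larger than all of them — so the matching upper bound has to come from an explicit 2-term decomposition.)
Upper bound — finding two terms. Write S_k = T[:,:,k] for the frontal slices: S₀ = [[0, 2, 10], [12, -18, -6], [-10, 12, -10]], S₁ = [[8, -9, 11], [-6, 9, 3], [-7, 6, -19]], S₂ = [[-6, 6, -12], [0, 0, 0], [9, -9, 18]].
If T = a₁ ⊗ b₁ ⊗ c₁ + a₂ ⊗ b₂ ⊗ c₂ then each S_k = c₁[k]·a₁b₁ᵀ + c₂[k]·a₂b₂ᵀ. S₀ and S₁ are linearly independent, so a₁b₁ᵀ and a₂b₂ᵀ must span the same plane of matrices: they are the rank-1 matrices of the form x·S₀ + y·S₁.
The 2×2 minor of x·S₀ + y·S₁ on rows {0,1}, columns {0,1} is −24·x² − 24·xy + 18·y² = (-6)·(2·x + 3·y)(2·x − y), vanishing at (x:y) = (3:-2) and (1:2).
M₁ = 3·S₀ − 2·S₁ = [[-16, 24, 8], [48, -72, -24], [-16, 24, 8]] = (-8)·(1, -3, 1)(2, -3, -1)ᵀ and M₂ = S₀ + 2·S₁ = [[16, -16, 32], [0, 0, 0], [-24, 24, -48]] = 8·(2, 0, -3)(1, -1, 2)ᵀ, so take a₁ = (1, -3, 1), b₁ = (2, -3, -1), a₂ = (2, 0, -3), b₂ = (1, -1, 2).
Each slice is an integer combination of E₁ = a₁b₁ᵀ and E₂ = a₂b₂ᵀ: S₀ = −2·E₁ + 2·E₂, S₁ = E₁ + 3·E₂, S₂ = −3·E₂; reading off coefficients, c₁ = (-2, 1, 0) and c₂ = (2, 3, -3).
Hence T = (1, -3, 1) ⊗ (2, -3, -1) ⊗ (-2, 1, 0) + (2, 0, -3) ⊗ (1, -1, 2) ⊗ (2, 3, -3), so rank(T) ≤ 2.
These bounds meet, so rank(T) = 2.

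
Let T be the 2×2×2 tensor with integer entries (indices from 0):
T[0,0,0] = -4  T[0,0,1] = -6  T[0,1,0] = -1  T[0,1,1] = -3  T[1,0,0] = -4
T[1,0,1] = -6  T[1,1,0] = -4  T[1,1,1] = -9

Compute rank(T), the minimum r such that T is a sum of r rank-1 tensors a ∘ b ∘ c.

Lower bound: the mode-2 unfolding of T (rows indexed by j, columns by (i,k) = (0,0), (0,1), (1,0), (1,1)) is [[-4, -6, -4, -6], [-1, -3, -4, -9]].
There the 2×2 minor on rows j ∈ {0, 1}, columns (i,k) ∈ {(0,0), (0,1)} is det [[-4, -6], [-1, -3]] = 6 ≠ 0, so this unfolding has rank ≥ 2; CP rank is at least every unfolding rank, so rank(T) ≥ 2. (Flattening ranks never certify an upper bound on CP rank; for that we must actually write T with 2 rank-1 terms.)
Upper bound — finding two terms. Write S_k = T[:,:,k] for the frontal slices: S₀ = [[-4, -1], [-4, -4]], S₁ = [[-6, -3], [-6, -9]].
If T = a₁ ∘ b₁ ∘ c₁ + a₂ ∘ b₂ ∘ c₂ then each S_k = c₁[k]·a₁b₁ᵀ + c₂[k]·a₂b₂ᵀ. S₀ and S₁ are linearly independent, so a₁b₁ᵀ and a₂b₂ᵀ must span the same plane of matrices: they are the rank-1 matrices of the form x·S₀ + y·S₁.
det(x·S₀ + y·S₁) is 12·x² + 42·xy + 36·y² = 6·(2·x + 3·y)(x + 2·y), vanishing at (x:y) = (3:-2) and (2:-1).
M₁ = 3·S₀ − 2·S₁ = [[0, 3], [0, 6]] = 3·[1, 2][0, 1]ᵀ and M₂ = 2·S₀ − S₁ = [[-2, 1], [-2, 1]] = −[1, 1][2, -1]ᵀ, so take a₁ = [1, 2], b₁ = [0, 1], a₂ = [1, 1], b₂ = [2, -1].
Each slice is an integer combination of E₁ = a₁b₁ᵀ and E₂ = a₂b₂ᵀ: S₀ = −3·E₁ − 2·E₂, S₁ = −6·E₁ − 3·E₂; reading off coefficients, c₁ = [-3, -6] and c₂ = [-2, -3].
Hence T = [1, 2] ∘ [0, 1] ∘ [-3, -6] + [1, 1] ∘ [2, -1] ∘ [-2, -3], so rank(T) ≤ 2.
These bounds meet, so rank(T) = 2.

2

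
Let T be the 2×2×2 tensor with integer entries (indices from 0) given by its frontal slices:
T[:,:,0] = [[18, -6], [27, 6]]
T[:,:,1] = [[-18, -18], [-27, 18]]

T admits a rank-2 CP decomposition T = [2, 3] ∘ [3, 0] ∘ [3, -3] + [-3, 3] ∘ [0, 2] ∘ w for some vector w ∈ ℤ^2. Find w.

w = [1, 3]

Subtract the known terms from T to get the rank-1 residual R = [-3, 3] ∘ [0, 2] ∘ w, so R[i,j,k] = a[i]·b[j]·w[k]. Pick indices with nonzero a[0]·b[1] = (-3)·(2) = -6. Only the fibre through (0,1,·) is needed: R[0,1,:] = T[0,1,:] − Σₗ aₗ[0]bₗ[1]cₗ = [-6, -18] − (2)·(0)·[3, -3] = [-6, -18]. Then w[k] = R[0,1,k] / -6 for each k, giving w = [-6, -18] / -6 = [1, 3].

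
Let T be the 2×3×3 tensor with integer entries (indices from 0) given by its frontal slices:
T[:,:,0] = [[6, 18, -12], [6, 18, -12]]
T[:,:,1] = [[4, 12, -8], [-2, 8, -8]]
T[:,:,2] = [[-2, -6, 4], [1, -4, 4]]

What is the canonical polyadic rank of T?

2

Lower bound: the mode-3 unfolding of T (rows indexed by k, columns by (i,j) = (0,0), (0,1), (0,2), (1,0), (1,1), (1,2)) is [[6, 18, -12, 6, 18, -12], [4, 12, -8, -2, 8, -8], [-2, -6, 4, 1, -4, 4]].
There the 2×2 minor on rows k ∈ {0, 1}, columns (i,j) ∈ {(0,0), (1,0)} is det [[6, 6], [4, -2]] = -36 ≠ 0, so this unfolding has rank ≥ 2; CP rank is at least every unfolding rank, so rank(T) ≥ 2. (Flattening ranks never certify an upper bound on CP rank; for that we must actually write T with 2 rank-1 terms.)
Upper bound — finding two terms. Write S_k = T[:,:,k] for the frontal slices: S₀ = [[6, 18, -12], [6, 18, -12]], S₁ = [[4, 12, -8], [-2, 8, -8]], S₂ = [[-2, -6, 4], [1, -4, 4]].
If T = a₁ ⊗ b₁ ⊗ c₁ + a₂ ⊗ b₂ ⊗ c₂ then each S_k = c₁[k]·a₁b₁ᵀ + c₂[k]·a₂b₂ᵀ. S₀ and S₁ are linearly independent, so a₁b₁ᵀ and a₂b₂ᵀ must span the same plane of matrices: they are the rank-1 matrices of the form x·S₀ + y·S₁.
The 2×2 minor of x·S₀ + y·S₁ on rows {0,1}, columns {0,1} is 84·xy + 56·y² = 28·(3·x + 2·y)(y), vanishing at (x:y) = (2:-3) and (1:0).
M₁ = 2·S₀ − 3·S₁ = [[0, 0, 0], [18, 12, 0]] = 6·[0, 1][3, 2, 0]ᵀ and M₂ = S₀ = [[6, 18, -12], [6, 18, -12]] = 6·[1, 1][1, 3, -2]ᵀ, so take a₁ = [0, 1], b₁ = [3, 2, 0], a₂ = [1, 1], b₂ = [1, 3, -2].
Each slice is an integer combination of E₁ = a₁b₁ᵀ and E₂ = a₂b₂ᵀ: S₀ = 6·E₂, S₁ = −2·E₁ + 4·E₂, S₂ = E₁ − 2·E₂; reading off coefficients, c₁ = [0, -2, 1] and c₂ = [6, 4, -2].
Hence T = [0, 1] ⊗ [3, 2, 0] ⊗ [0, -2, 1] + [1, 1] ⊗ [1, 3, -2] ⊗ [6, 4, -2], so rank(T) ≤ 2.
These bounds meet, so rank(T) = 2.
Check entry T[1,0,2] = 1: (1)·(3)·(1) + (1)·(1)·(-2) = 1.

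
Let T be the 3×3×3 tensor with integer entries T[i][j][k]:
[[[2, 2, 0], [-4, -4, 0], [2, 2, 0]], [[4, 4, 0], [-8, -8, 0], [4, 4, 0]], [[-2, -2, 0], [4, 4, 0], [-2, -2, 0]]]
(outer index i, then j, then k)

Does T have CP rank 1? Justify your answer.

If T = a (x) b (x) c then every fibre of T is a multiple of the corresponding factor, so read the factors off the fibres through the nonzero entry T[0,0,0] = 2.
The mode-1 fibre T[:,0,0] = [2, 4, -2] gives a = [1, 2, -1] (primitive direction); the mode-2 fibre T[0,:,0] = [2, -4, 2] gives b = [1, -2, 1]; then c[k] = T[0,0,k] / (a[0]·b[0]) = [2, 2, 0] / 1 = [2, 2, 0].
Expanding [1, 2, -1] (x) [1, -2, 1] (x) [2, 2, 0] reproduces all 27 entries of T, so T = [1, 2, -1] (x) [1, -2, 1] (x) [2, 2, 0] and rank(T) ≤ 1.
Equivalently every frontal slice T[:,:,k] is c[k] times the rank-1 matrix [1, 2, -1] (x) [1, -2, 1]. So T has rank 1 (it is nonzero).

Yes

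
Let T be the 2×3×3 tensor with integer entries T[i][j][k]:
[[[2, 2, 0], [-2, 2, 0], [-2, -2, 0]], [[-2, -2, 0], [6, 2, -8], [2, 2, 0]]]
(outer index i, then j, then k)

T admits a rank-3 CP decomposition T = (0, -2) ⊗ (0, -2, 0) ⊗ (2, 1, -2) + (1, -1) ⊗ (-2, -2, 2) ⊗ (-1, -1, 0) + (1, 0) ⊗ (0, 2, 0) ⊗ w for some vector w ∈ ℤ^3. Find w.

Subtract the known terms from T to get the rank-1 residual R = (1, 0) ⊗ (0, 2, 0) ⊗ w, so R[i,j,k] = a[i]·b[j]·w[k]. Pick indices with nonzero a[0]·b[1] = (1)·(2) = 2. Only the fibre through (0,1,·) is needed: R[0,1,:] = T[0,1,:] − Σₗ aₗ[0]bₗ[1]cₗ = [-2, 2, 0] − (0)·(-2)·(2, 1, -2) − (1)·(-2)·(-1, -1, 0) = [-4, 0, 0]. Then w[k] = R[0,1,k] / 2 for each k, giving w = [-4, 0, 0] / 2 = (-2, 0, 0).

w = (-2, 0, 0)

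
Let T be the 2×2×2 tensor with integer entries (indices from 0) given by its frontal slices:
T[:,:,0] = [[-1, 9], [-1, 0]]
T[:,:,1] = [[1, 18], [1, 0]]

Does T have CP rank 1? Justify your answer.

The mode-2 unfolding of T (rows indexed by j, columns by (i,k) = (0,0), (0,1), (1,0), (1,1)) is [[-1, 1, -1, 1], [9, 18, 0, 0]].
There the 2×2 minor on rows j ∈ {0, 1}, columns (i,k) ∈ {(0,0), (0,1)} is det [[-1, 1], [9, 18]] = -27 ≠ 0, so this unfolding has rank ≥ 2; CP rank is at least every unfolding rank, so rank(T) ≥ 2.
In particular rank(T) ≥ 2 > 1, so T is not rank-1.

No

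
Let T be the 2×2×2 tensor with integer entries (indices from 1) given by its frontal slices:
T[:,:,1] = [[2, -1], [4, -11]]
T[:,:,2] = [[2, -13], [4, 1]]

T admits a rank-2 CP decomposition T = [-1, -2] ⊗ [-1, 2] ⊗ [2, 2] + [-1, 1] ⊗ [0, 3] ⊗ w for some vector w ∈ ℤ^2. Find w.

w = [-1, 3]

Subtract the known terms from T to get the rank-1 residual R = [-1, 1] ⊗ [0, 3] ⊗ w, so R[i,j,k] = a[i]·b[j]·w[k]. Pick indices with nonzero a[1]·b[2] = (-1)·(3) = -3. Only the fibre through (1,2,·) is needed: R[1,2,:] = T[1,2,:] − Σₗ aₗ[1]bₗ[2]cₗ = [-1, -13] − (-1)·(2)·[2, 2] = [3, -9]. Then w[k] = R[1,2,k] / -3 for each k, giving w = [3, -9] / -3 = [-1, 3].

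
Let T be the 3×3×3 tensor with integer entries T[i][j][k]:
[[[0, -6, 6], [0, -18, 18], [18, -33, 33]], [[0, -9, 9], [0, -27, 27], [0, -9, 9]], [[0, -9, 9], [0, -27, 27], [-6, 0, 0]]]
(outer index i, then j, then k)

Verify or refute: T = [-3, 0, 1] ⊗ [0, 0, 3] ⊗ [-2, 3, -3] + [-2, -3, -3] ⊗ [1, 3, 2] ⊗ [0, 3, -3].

No

Reconstruct entry (0,2,1) from the claimed factors: Σₗ aₗ[0]bₗ[2]cₗ[1] = (-3)·(3)·(3) + (-2)·(2)·(3) = -39, but T[0,2,1] = -33. The claim is false.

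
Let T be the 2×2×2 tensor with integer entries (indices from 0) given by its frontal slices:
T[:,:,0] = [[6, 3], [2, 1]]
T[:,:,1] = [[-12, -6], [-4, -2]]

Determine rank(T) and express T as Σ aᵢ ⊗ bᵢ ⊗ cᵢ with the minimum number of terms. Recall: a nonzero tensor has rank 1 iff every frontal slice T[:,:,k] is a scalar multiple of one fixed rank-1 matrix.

rank(T) = 1

Lower bound: T ≠ 0 (e.g. T[0,0,0] = 6), so rank(T) ≥ 1.
Upper bound: if T = a ⊗ b ⊗ c then every fibre of T is a multiple of the corresponding factor, so read the factors off the fibres through the nonzero entry T[0,0,0] = 6.
The mode-1 fibre T[:,0,0] = [6, 2] gives a = [3, 1] (primitive direction); the mode-2 fibre T[0,:,0] = [6, 3] gives b = [2, 1]; then c[k] = T[0,0,k] / (a[0]·b[0]) = [6, -12] / 6 = [1, -2].
Expanding [3, 1] ⊗ [2, 1] ⊗ [1, -2] reproduces all 8 entries of T, so T = [3, 1] ⊗ [2, 1] ⊗ [1, -2] and rank(T) ≤ 1.
These bounds meet, so rank(T) = 1.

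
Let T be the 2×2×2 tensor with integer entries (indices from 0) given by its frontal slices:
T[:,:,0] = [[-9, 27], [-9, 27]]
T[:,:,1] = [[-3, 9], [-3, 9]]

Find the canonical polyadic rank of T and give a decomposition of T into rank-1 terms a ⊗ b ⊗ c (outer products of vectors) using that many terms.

rank(T) = 1

Lower bound: T ≠ 0 (e.g. T[0,0,0] = -9), so rank(T) ≥ 1.
Upper bound: if T = a ⊗ b ⊗ c then every fibre of T is a multiple of the corresponding factor, so read the factors off the fibres through the nonzero entry T[0,0,0] = -9.
The mode-1 fibre T[:,0,0] = [-9, -9] gives a = (1, 1) (primitive direction); the mode-2 fibre T[0,:,0] = [-9, 27] gives b = (1, -3); then c[k] = T[0,0,k] / (a[0]·b[0]) = [-9, -3] / 1 = (-9, -3).
Expanding (1, 1) ⊗ (1, -3) ⊗ (-9, -3) reproduces all 8 entries of T, so T = (1, 1) ⊗ (1, -3) ⊗ (-9, -3) and rank(T) ≤ 1.
These bounds meet, so rank(T) = 1.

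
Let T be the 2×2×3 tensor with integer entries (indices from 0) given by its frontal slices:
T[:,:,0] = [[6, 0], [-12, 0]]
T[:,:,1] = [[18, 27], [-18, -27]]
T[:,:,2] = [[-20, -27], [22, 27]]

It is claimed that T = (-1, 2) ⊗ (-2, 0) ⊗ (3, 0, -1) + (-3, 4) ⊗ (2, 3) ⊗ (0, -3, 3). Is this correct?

Reconstruct entry (1,0,1) from the claimed factors: Σₗ aₗ[1]bₗ[0]cₗ[1] = (2)·(-2)·(0) + (4)·(2)·(-3) = -24, but T[1,0,1] = -18. The claim is false.

No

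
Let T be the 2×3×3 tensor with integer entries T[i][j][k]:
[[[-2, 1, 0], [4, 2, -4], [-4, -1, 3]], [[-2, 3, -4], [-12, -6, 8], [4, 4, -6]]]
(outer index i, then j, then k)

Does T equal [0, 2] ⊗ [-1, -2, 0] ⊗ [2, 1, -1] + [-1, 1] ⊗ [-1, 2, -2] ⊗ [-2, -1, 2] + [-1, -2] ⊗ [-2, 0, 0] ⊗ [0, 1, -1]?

Reconstruct entry (0,2,1) from the claimed factors: Σₗ aₗ[0]bₗ[2]cₗ[1] = (0)·(0)·(1) + (-1)·(-2)·(-1) + (-1)·(0)·(1) = -2, but T[0,2,1] = -1. The claim is false.

No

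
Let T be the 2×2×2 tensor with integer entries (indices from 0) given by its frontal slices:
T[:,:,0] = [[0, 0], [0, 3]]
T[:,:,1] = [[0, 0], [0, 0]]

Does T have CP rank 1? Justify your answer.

Yes

If T = a ⊗ b ⊗ c then every fibre of T is a multiple of the corresponding factor, so read the factors off the fibres through the nonzero entry T[1,1,0] = 3.
The mode-1 fibre T[:,1,0] = [0, 3] gives a = (0, 1) (primitive direction); the mode-2 fibre T[1,:,0] = [0, 3] gives b = (0, 1); then c[k] = T[1,1,k] / (a[1]·b[1]) = [3, 0] / 1 = (3, 0).
Expanding (0, 1) ⊗ (0, 1) ⊗ (3, 0) reproduces all 8 entries of T, so T = (0, 1) ⊗ (0, 1) ⊗ (3, 0) and rank(T) ≤ 1.
Equivalently every frontal slice T[:,:,k] is c[k] times the rank-1 matrix (0, 1) ⊗ (0, 1). So T has rank 1 (it is nonzero).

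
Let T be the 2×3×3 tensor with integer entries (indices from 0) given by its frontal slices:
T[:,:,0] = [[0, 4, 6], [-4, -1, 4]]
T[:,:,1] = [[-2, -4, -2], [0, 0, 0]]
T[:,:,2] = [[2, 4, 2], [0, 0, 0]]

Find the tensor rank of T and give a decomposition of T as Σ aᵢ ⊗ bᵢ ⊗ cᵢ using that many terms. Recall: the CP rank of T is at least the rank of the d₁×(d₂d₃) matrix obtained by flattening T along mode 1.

Lower bound: the mode-2 unfolding of T (rows indexed by j, columns by (i,k) = (0,0), (0,1), (0,2), (1,0), (1,1), (1,2)) is [[0, -2, 2, -4, 0, 0], [4, -4, 4, -1, 0, 0], [6, -2, 2, 4, 0, 0]].
There the 3×3 minor on rows j ∈ {0, 1, 2}, columns (i,k) ∈ {(0,0), (0,1), (1,0)} is det [[0, -2, -4], [4, -4, -1], [6, -2, 4]] = -20 ≠ 0, so this unfolding has rank ≥ 3; CP rank is at least every unfolding rank, so rank(T) ≥ 3. (This is only a lower bound: in general the CP rank may exceed every unfolding rank, so we still need to exhibit 3 rank-1 terms summing to T.)
Upper bound: T is a sum of 3 rank-1 terms, T = [0, 1] ⊗ [2, 1, 0] ⊗ [-1, 0, 0] + [1, 0] ⊗ [1, 2, 1] ⊗ [2, -2, 2] + [1, 1] ⊗ [1, 0, -2] ⊗ [-2, 0, 0] (one valid choice — decompositions are not unique — normalised so each a, b is primitive with positive first nonzero entry; check it by expanding all entries), so rank(T) ≤ 3.
These bounds meet, so rank(T) = 3.
Check entry T[1,1,1] = 0: (1)·(1)·(0) + (0)·(2)·(-2) + (1)·(0)·(0) = 0.

rank(T) = 3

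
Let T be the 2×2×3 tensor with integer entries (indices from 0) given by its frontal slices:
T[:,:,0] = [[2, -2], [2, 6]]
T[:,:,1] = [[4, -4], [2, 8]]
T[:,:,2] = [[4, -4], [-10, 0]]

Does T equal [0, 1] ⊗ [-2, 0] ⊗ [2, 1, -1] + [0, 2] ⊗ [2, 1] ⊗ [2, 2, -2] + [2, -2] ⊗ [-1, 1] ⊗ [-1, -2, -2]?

Yes

Reconstruct entrywise from the claimed factors. For example, T[0,1,1] = -4 and Σₗ aₗ[0]bₗ[1]cₗ[1] = (0)·(0)·(1) + (0)·(1)·(2) + (2)·(1)·(-2) = -4; checking all 12 entries, every one matches. The claim holds.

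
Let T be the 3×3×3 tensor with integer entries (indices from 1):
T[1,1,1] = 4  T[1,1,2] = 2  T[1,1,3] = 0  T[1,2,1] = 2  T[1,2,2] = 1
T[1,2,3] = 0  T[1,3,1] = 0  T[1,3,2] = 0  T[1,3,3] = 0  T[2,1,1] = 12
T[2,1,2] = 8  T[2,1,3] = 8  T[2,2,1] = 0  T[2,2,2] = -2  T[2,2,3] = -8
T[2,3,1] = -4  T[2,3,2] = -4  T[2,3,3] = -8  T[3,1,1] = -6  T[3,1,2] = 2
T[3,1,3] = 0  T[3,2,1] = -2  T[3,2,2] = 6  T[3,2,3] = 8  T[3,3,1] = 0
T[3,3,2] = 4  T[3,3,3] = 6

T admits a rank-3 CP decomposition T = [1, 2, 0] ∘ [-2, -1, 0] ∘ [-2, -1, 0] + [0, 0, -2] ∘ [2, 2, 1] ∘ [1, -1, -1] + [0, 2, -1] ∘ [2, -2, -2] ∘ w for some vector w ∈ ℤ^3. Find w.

w = [1, 1, 2]

Subtract the known terms from T to get the rank-1 residual R = [0, 2, -1] ∘ [2, -2, -2] ∘ w, so R[i,j,k] = a[i]·b[j]·w[k]. Pick indices with nonzero a[2]·b[1] = (2)·(2) = 4. Only the fibre through (2,1,·) is needed: R[2,1,:] = T[2,1,:] − Σₗ aₗ[2]bₗ[1]cₗ = [12, 8, 8] − (2)·(-2)·[-2, -1, 0] − (0)·(2)·[1, -1, -1] = [4, 4, 8]. Then w[k] = R[2,1,k] / 4 for each k, giving w = [4, 4, 8] / 4 = [1, 1, 2].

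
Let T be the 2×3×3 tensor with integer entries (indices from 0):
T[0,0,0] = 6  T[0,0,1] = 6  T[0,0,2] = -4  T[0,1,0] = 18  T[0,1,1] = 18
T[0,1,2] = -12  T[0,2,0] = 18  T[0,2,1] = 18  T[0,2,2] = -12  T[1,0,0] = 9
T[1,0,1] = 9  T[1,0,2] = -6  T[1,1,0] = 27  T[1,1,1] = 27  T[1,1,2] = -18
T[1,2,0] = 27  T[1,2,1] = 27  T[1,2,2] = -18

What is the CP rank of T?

Lower bound: T ≠ 0 (e.g. T[0,0,0] = 6), so rank(T) ≥ 1.
Upper bound: if T = a ⊗ b ⊗ c then every fibre of T is a multiple of the corresponding factor, so read the factors off the fibres through the nonzero entry T[0,0,0] = 6.
The mode-1 fibre T[:,0,0] = [6, 9] gives a = [2, 3] (primitive direction); the mode-2 fibre T[0,:,0] = [6, 18, 18] gives b = [1, 3, 3]; then c[k] = T[0,0,k] / (a[0]·b[0]) = [6, 6, -4] / 2 = [3, 3, -2].
Expanding [2, 3] ⊗ [1, 3, 3] ⊗ [3, 3, -2] reproduces all 18 entries of T, so T = [2, 3] ⊗ [1, 3, 3] ⊗ [3, 3, -2] and rank(T) ≤ 1.
These bounds meet, so rank(T) = 1.

1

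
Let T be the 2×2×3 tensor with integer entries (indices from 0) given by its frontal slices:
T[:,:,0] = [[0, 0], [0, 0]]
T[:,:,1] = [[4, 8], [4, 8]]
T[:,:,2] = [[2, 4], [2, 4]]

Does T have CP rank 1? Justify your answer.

Yes

The mode-1 fibre T[:,0,1] = [4, 4] gives a = [1, 1] (primitive direction); the mode-2 fibre T[0,:,1] = [4, 8] gives b = [1, 2]; then c[k] = T[0,0,k] / (a[0]·b[0]) = [0, 4, 2] / 1 = [0, 4, 2].
Expanding [1, 1] ⊗ [1, 2] ⊗ [0, 4, 2] reproduces all 12 entries of T, so T = [1, 1] ⊗ [1, 2] ⊗ [0, 4, 2] and rank(T) ≤ 1.
Equivalently every frontal slice T[:,:,k] is c[k] times the rank-1 matrix [1, 1] ⊗ [1, 2]. So T has rank 1 (it is nonzero).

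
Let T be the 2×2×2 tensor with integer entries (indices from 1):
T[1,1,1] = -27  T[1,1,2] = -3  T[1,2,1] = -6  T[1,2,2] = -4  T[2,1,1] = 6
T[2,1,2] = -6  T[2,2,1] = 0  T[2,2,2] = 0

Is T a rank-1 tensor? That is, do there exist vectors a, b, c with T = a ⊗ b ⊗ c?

The mode-3 unfolding of T (rows indexed by k, columns by (i,j) = (1,1), (1,2), (2,1), (2,2)) is [[-27, -6, 6, 0], [-3, -4, -6, 0]].
There the 2×2 minor on rows k ∈ {1, 2}, columns (i,j) ∈ {(1,1), (1,2)} is det [[-27, -6], [-3, -4]] = 90 ≠ 0, so this unfolding has rank ≥ 2; CP rank is at least every unfolding rank, so rank(T) ≥ 2.
In particular rank(T) ≥ 2 > 1, so T is not rank-1.

No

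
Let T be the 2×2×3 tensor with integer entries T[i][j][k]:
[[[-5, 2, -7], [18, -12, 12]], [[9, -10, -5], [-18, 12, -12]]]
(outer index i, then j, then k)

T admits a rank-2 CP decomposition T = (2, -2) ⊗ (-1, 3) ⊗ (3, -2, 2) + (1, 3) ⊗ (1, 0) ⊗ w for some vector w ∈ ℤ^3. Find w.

Subtract the known terms from T to get the rank-1 residual R = (1, 3) ⊗ (1, 0) ⊗ w, so R[i,j,k] = a[i]·b[j]·w[k]. Pick indices with nonzero a[0]·b[0] = (1)·(1) = 1. Only the fibre through (0,0,·) is needed: R[0,0,:] = T[0,0,:] − Σₗ aₗ[0]bₗ[0]cₗ = [-5, 2, -7] − (2)·(-1)·(3, -2, 2) = [1, -2, -3]. Then w[k] = R[0,0,k] / 1 for each k, giving w = [1, -2, -3] / 1 = (1, -2, -3).

w = (1, -2, -3)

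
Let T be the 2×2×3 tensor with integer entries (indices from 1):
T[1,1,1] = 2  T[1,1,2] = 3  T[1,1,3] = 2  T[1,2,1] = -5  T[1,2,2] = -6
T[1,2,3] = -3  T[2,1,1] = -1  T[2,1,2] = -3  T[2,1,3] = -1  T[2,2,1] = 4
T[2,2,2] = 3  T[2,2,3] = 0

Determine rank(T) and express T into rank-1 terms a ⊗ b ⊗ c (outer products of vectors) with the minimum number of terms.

Lower bound: the mode-3 unfolding of T (rows indexed by k, columns by (i,j) = (1,1), (1,2), (2,1), (2,2)) is [[2, -5, -1, 4], [3, -6, -3, 3], [2, -3, -1, 0]].
There the 3×3 minor on rows k ∈ {1, 2, 3}, columns (i,j) ∈ {(1,1), (1,2), (2,1)} is det [[2, -5, -1], [3, -6, -3], [2, -3, -1]] = 6 ≠ 0, so this unfolding has rank ≥ 3; CP rank is at least every unfolding rank, so rank(T) ≥ 3. (Flattening ranks never certify an upper bound on CP rank; for that we must actually write T with 3 rank-1 terms.)
Upper bound: T is a sum of 3 rank-1 terms, T = (1, -2) ⊗ (0, 1) ⊗ (-1, 1, 1) + (1, 1) ⊗ (1, -1) ⊗ (0, -1, 0) + (2, -1) ⊗ (1, -2) ⊗ (1, 2, 1) (one valid choice — decompositions are not unique — normalised so each a, b is primitive with positive first nonzero entry; check it by expanding all entries), so rank(T) ≤ 3.
These bounds meet, so rank(T) = 3.

rank(T) = 3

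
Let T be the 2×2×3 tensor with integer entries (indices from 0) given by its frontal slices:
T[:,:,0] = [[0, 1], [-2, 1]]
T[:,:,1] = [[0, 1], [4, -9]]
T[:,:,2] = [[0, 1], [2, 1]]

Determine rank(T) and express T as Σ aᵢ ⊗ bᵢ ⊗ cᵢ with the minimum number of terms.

rank(T) = 3

Lower bound: the mode-3 unfolding of T (rows indexed by k, columns by (i,j) = (0,0), (0,1), (1,0), (1,1)) is [[0, 1, -2, 1], [0, 1, 4, -9], [0, 1, 2, 1]].
There the 3×3 minor on rows k ∈ {0, 1, 2}, columns (i,j) ∈ {(0,1), (1,0), (1,1)} is det [[1, -2, 1], [1, 4, -9], [1, 2, 1]] = 40 ≠ 0, so this unfolding has rank ≥ 3; CP rank is at least every unfolding rank, so rank(T) ≥ 3. (This is only a lower bound: in general the CP rank may exceed every unfolding rank, so we still need to exhibit 3 rank-1 terms summing to T.)
Upper bound: T is a sum of 3 rank-1 terms, T = [0, 1] ⊗ [0, 1] ⊗ [0, -4, 4] + [0, 1] ⊗ [1, -1] ⊗ [-2, 4, 2] + [1, -1] ⊗ [0, 1] ⊗ [1, 1, 1] (one valid choice — decompositions are not unique — normalised so each a, b is primitive with positive first nonzero entry; check it by expanding all entries), so rank(T) ≤ 3.
These bounds meet, so rank(T) = 3.
Check entry T[0,0,0] = 0: (0)·(0)·(0) + (0)·(1)·(-2) + (1)·(0)·(1) = 0.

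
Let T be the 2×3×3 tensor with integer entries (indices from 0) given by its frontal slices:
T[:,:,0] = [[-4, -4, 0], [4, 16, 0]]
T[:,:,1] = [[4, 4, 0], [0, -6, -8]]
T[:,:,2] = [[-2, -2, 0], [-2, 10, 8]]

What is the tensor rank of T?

Lower bound: the mode-2 unfolding of T (rows indexed by j, columns by (i,k) = (0,0), (0,1), (0,2), (1,0), (1,1), (1,2)) is [[-4, 4, -2, 4, 0, -2], [-4, 4, -2, 16, -6, 10], [0, 0, 0, 0, -8, 8]].
There the 3×3 minor on rows j ∈ {0, 1, 2}, columns (i,k) ∈ {(0,0), (1,0), (1,1)} is det [[-4, 4, 0], [-4, 16, -6], [0, 0, -8]] = 384 ≠ 0, so this unfolding has rank ≥ 3; CP rank is at least every unfolding rank, so rank(T) ≥ 3. (Unfolding ranks only ever bound the CP rank from below — rank(T) can be strictly larger than all of them — so the matching upper bound has to come from an explicit 3-term decomposition.)
Upper bound: T is a sum of 3 rank-1 terms, T = [0, 1] ⊗ [1, -2, -2] ⊗ [-4, 2, -4] + [0, 1] ⊗ [1, 1, -2] ⊗ [4, 2, 0] + [1, -1] ⊗ [1, 1, 0] ⊗ [-4, 4, -2] (written with every a and b primitive with positive leading entry and the scale carried by c; CP decompositions are not unique, and this one is verified by expanding entrywise), so rank(T) ≤ 3.
These bounds meet, so rank(T) = 3.

3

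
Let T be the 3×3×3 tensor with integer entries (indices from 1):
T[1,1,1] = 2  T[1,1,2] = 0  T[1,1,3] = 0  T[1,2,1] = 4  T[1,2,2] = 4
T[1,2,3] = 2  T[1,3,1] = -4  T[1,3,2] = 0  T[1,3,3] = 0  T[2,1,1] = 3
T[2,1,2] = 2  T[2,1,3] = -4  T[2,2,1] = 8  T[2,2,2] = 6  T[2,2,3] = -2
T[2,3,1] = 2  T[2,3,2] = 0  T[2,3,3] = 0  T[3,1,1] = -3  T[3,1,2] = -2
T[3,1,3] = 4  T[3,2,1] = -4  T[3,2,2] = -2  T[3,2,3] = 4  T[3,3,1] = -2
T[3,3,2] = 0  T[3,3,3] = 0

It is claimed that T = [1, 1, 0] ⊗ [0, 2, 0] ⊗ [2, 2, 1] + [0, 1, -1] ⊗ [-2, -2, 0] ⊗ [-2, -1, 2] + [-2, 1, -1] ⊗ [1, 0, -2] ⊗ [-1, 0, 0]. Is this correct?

Reconstruct entrywise from the claimed factors. For example, T[2,2,3] = -2 and Σₗ aₗ[2]bₗ[2]cₗ[3] = (1)·(2)·(1) + (1)·(-2)·(2) + (1)·(0)·(0) = -2; checking all 27 entries, every one matches. The claim holds.

Yes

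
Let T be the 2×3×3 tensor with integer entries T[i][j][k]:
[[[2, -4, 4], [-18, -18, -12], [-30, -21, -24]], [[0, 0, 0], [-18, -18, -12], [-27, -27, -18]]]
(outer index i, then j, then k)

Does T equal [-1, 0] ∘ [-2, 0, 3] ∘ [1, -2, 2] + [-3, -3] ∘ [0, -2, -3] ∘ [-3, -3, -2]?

Yes

Reconstruct entrywise from the claimed factors. For example, T[1,0,0] = 0 and Σₗ aₗ[1]bₗ[0]cₗ[0] = (0)·(-2)·(1) + (-3)·(0)·(-3) = 0; checking all 18 entries, every one matches. The claim holds.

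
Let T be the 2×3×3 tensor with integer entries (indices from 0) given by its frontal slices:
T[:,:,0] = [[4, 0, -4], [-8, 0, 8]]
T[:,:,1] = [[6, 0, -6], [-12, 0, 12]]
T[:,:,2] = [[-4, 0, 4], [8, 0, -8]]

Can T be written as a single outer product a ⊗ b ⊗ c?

Yes

If T = a ⊗ b ⊗ c then every fibre of T is a multiple of the corresponding factor, so read the factors off the fibres through the nonzero entry T[0,0,0] = 4.
The mode-1 fibre T[:,0,0] = [4, -8] gives a = [1, -2] (primitive direction); the mode-2 fibre T[0,:,0] = [4, 0, -4] gives b = [1, 0, -1]; then c[k] = T[0,0,k] / (a[0]·b[0]) = [4, 6, -4] / 1 = [4, 6, -4].
Expanding [1, -2] ⊗ [1, 0, -1] ⊗ [4, 6, -4] reproduces all 18 entries of T, so T = [1, -2] ⊗ [1, 0, -1] ⊗ [4, 6, -4] and rank(T) ≤ 1.
Equivalently every frontal slice T[:,:,k] is c[k] times the rank-1 matrix [1, -2] ⊗ [1, 0, -1]. So T has rank 1 (it is nonzero).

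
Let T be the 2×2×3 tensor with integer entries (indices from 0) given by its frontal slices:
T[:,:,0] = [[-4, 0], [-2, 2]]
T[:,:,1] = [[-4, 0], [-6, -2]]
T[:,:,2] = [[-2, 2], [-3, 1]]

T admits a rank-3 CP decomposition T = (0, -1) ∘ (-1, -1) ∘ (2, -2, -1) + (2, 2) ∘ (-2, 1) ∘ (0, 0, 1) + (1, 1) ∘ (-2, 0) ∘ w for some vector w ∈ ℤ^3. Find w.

w = (2, 2, -1)

Subtract the known terms from T to get the rank-1 residual R = (1, 1) ∘ (-2, 0) ∘ w, so R[i,j,k] = a[i]·b[j]·w[k]. Pick indices with nonzero a[0]·b[0] = (1)·(-2) = -2. Only the fibre through (0,0,·) is needed: R[0,0,:] = T[0,0,:] − Σₗ aₗ[0]bₗ[0]cₗ = [-4, -4, -2] − (0)·(-1)·(2, -2, -1) − (2)·(-2)·(0, 0, 1) = [-4, -4, 2]. Then w[k] = R[0,0,k] / -2 for each k, giving w = [-4, -4, 2] / -2 = (2, 2, -1).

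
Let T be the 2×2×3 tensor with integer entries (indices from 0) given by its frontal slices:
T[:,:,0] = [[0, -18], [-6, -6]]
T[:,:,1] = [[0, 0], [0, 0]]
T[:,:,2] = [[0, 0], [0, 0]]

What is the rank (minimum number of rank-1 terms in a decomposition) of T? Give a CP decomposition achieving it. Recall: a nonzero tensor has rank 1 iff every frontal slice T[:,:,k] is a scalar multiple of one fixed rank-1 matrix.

rank(T) = 2

Lower bound: in the mode-1 unfolding of T (rows indexed by i, columns by (j,k)) the 2×2 minor on rows i ∈ {0, 1}, columns (j,k) ∈ {(0,0), (1,0)} is det [[0, -18], [-6, -6]] = -108 ≠ 0, so that unfolding has rank ≥ 2 and hence rank(T) ≥ 2 (CP rank is at least every unfolding rank, though it can be larger).
Upper bound: T[:,:,k] = c[k]·M for every slice, with c = (1, 0, 0) and M = [[0, -18], [-6, -6]] (rows i, columns j).
Splitting M by its rows (i = 0, 1), M = (1, 0)(0, -18)ᵀ + (0, 1)(-6, -6)ᵀ.
Hence T = (1, 0) ⊗ (0, -18) ⊗ (1, 0, 0) + (0, 1) ⊗ (-6, -6) ⊗ (1, 0, 0), so rank(T) ≤ 2.
These bounds meet, so rank(T) = 2.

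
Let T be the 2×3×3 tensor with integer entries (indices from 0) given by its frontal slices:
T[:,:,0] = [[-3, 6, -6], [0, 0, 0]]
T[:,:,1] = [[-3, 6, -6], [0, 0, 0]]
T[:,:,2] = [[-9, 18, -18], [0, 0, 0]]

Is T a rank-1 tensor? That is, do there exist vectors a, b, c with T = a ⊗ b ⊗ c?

Yes

If T = a ⊗ b ⊗ c then every fibre of T is a multiple of the corresponding factor, so read the factors off the fibres through the nonzero entry T[0,0,0] = -3.
The mode-1 fibre T[:,0,0] = [-3, 0] gives a = [1, 0] (primitive direction); the mode-2 fibre T[0,:,0] = [-3, 6, -6] gives b = [1, -2, 2]; then c[k] = T[0,0,k] / (a[0]·b[0]) = [-3, -3, -9] / 1 = [-3, -3, -9].
Expanding [1, 0] ⊗ [1, -2, 2] ⊗ [-3, -3, -9] reproduces all 18 entries of T, so T = [1, 0] ⊗ [1, -2, 2] ⊗ [-3, -3, -9] and rank(T) ≤ 1.
Equivalently every frontal slice T[:,:,k] is c[k] times the rank-1 matrix [1, 0] ⊗ [1, -2, 2]. So T has rank 1 (it is nonzero).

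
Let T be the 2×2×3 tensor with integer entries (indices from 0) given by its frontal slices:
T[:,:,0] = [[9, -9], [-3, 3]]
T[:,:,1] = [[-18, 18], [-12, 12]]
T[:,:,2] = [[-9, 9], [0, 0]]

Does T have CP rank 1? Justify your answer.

No

The mode-1 unfolding of T (rows indexed by i, columns by (j,k) = (0,0), (0,1), (0,2), (1,0), (1,1), (1,2)) is [[9, -18, -9, -9, 18, 9], [-3, -12, 0, 3, 12, 0]].
There the 2×2 minor on rows i ∈ {0, 1}, columns (j,k) ∈ {(0,0), (0,1)} is det [[9, -18], [-3, -12]] = -162 ≠ 0, so this unfolding has rank ≥ 2; CP rank is at least every unfolding rank, so rank(T) ≥ 2.
In particular rank(T) ≥ 2 > 1, so T is not rank-1.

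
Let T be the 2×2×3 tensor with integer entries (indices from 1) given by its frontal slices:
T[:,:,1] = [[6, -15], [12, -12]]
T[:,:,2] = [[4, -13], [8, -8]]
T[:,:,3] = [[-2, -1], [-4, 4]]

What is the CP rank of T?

Lower bound: in the mode-3 unfolding of T (rows indexed by k, columns by (i,j)) the 2×2 minor on rows k ∈ {1, 2}, columns (i,j) ∈ {(1,1), (1,2)} is det [[6, -15], [4, -13]] = -18 ≠ 0, so that unfolding has rank ≥ 2 and hence rank(T) ≥ 2 (CP rank is at least every unfolding rank, though it can be larger).
Upper bound: with S_k = T[:,:,k], the two rank-1 terms a₁b₁ᵀ, a₂b₂ᵀ are the rank-1 members of the pencil x·S₁ + y·S₂.
det(x·S₁ + y·S₂) is 108·x² + 180·xy + 72·y² = 36·(3·x + 2·y)(x + y), vanishing at (x:y) = (2:-3) and (1:-1).
M₁ = 2·S₁ − 3·S₂ = [[0, 9], [0, 0]] = 9·[1, 0][0, 1]ᵀ and M₂ = S₁ − S₂ = [[2, -2], [4, -4]] = 2·[1, 2][1, -1]ᵀ, so take a₁ = [1, 0], b₁ = [0, 1], a₂ = [1, 2], b₂ = [1, -1].
Each slice is an integer combination of E₁ = a₁b₁ᵀ and E₂ = a₂b₂ᵀ: S₁ = −9·E₁ + 6·E₂, S₂ = −9·E₁ + 4·E₂, S₃ = −3·E₁ − 2·E₂; reading off coefficients, c₁ = [-9, -9, -3] and c₂ = [6, 4, -2].
Hence T = [1, 0] ⊗ [0, 1] ⊗ [-9, -9, -3] + [1, 2] ⊗ [1, -1] ⊗ [6, 4, -2], so rank(T) ≤ 2.
These bounds meet, so rank(T) = 2.

2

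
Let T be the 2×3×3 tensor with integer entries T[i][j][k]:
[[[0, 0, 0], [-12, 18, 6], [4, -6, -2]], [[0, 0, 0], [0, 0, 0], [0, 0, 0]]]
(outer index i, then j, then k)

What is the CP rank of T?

1

Lower bound: T ≠ 0 (e.g. T[0,1,0] = -12), so rank(T) ≥ 1.
Upper bound: if T = a ⊗ b ⊗ c then every fibre of T is a multiple of the corresponding factor, so read the factors off the fibres through the nonzero entry T[0,1,0] = -12.
The mode-1 fibre T[:,1,0] = [-12, 0] gives a = [1, 0] (primitive direction); the mode-2 fibre T[0,:,0] = [0, -12, 4] gives b = [0, 3, -1]; then c[k] = T[0,1,k] / (a[0]·b[1]) = [-12, 18, 6] / 3 = [-4, 6, 2].
Expanding [1, 0] ⊗ [0, 3, -1] ⊗ [-4, 6, 2] reproduces all 18 entries of T, so T = [1, 0] ⊗ [0, 3, -1] ⊗ [-4, 6, 2] and rank(T) ≤ 1.
These bounds meet, so rank(T) = 1.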